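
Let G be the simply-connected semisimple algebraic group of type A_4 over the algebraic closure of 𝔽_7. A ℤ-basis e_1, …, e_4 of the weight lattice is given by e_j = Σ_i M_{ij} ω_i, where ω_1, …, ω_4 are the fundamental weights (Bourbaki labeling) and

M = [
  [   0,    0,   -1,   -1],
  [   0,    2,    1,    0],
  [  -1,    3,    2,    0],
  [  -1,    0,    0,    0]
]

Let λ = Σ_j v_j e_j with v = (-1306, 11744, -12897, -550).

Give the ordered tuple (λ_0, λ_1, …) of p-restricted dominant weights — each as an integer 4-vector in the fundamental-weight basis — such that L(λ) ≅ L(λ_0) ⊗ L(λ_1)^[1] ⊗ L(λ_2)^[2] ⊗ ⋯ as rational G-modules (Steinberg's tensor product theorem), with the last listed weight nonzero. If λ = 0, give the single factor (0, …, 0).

In the fundamental-weight basis, λ has coordinates c = M·v (v = (-1306, 11744, -12897, -550)):
  c_1 = (0)·(-1306) + (0)·(11744) + (-1)·(-12897) + (-1)·(-550) = 13447
  c_2 = (0)·(-1306) + (2)·(11744) + (1)·(-12897) + (0)·(-550) = 10591
  c_3 = (-1)·(-1306) + (3)·(11744) + (2)·(-12897) + (0)·(-550) = 10744
  c_4 = (-1)·(-1306) + (0)·(11744) + (0)·(-12897) + (0)·(-550) = 1306
Expand coordinatewise in base 7:
  c_1 = 13447 = 0·7^0 + 3·7^1 + 1·7^2 + 4·7^3 + 5·7^4
  c_2 = 10591 = 0·7^0 + 1·7^1 + 6·7^2 + 2·7^3 + 4·7^4
  c_3 = 10744 = 6·7^0 + 1·7^1 + 2·7^2 + 3·7^3 + 4·7^4
  c_4 = 1306 = 4·7^0 + 4·7^1 + 5·7^2 + 3·7^3
λ_0 = (0, 0, 6, 4)
λ_1 = (3, 1, 1, 4)
λ_2 = (1, 6, 2, 5)
λ_3 = (4, 2, 3, 3)
λ_4 = (5, 4, 4, 0)

((0, 0, 6, 4), (3, 1, 1, 4), (1, 6, 2, 5), (4, 2, 3, 3), (5, 4, 4, 0))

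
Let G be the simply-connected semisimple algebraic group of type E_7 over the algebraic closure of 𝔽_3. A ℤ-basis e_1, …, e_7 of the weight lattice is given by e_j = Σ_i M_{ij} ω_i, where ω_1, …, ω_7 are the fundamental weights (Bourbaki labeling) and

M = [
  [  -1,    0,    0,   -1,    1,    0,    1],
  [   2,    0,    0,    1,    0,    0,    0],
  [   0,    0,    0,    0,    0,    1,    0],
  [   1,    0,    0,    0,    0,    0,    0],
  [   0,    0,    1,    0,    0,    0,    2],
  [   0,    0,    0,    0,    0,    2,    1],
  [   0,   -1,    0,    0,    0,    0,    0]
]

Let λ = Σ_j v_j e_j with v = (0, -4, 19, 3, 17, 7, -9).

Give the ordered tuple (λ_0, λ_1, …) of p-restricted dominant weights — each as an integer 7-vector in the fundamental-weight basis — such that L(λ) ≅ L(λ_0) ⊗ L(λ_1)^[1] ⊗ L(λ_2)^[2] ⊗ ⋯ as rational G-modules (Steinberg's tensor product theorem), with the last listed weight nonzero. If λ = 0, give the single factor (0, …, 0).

Change of basis e → ω: c = M·v where v = (0, -4, 19, 3, 17, 7, -9):
  c_1 = (-1)·(0) + (0)·(-4) + 0·19 + (-1)·(3) + 1·17 + 0·7 + (1)·(-9) = 5
  c_2 = 2·0 + (0)·(-4) + 0·19 + 1·3 + 0·17 + 0·7 + (0)·(-9) = 3
  c_3 = 0·0 + (0)·(-4) + 0·19 + 0·3 + 0·17 + 1·7 + (0)·(-9) = 7
  c_4 = 1·0 + (0)·(-4) + 0·19 + 0·3 + 0·17 + 0·7 + (0)·(-9) = 0
  c_5 = 0·0 + (0)·(-4) + 1·19 + 0·3 + 0·17 + 0·7 + (2)·(-9) = 1
  c_6 = 0·0 + (0)·(-4) + 0·19 + 0·3 + 0·17 + 2·7 + (1)·(-9) = 5
  c_7 = 0·0 + (-1)·(-4) + 0·19 + 0·3 + 0·17 + 0·7 + (0)·(-9) = 4
Writing each c_i in base p = 3:
  c_1 = 5 = 2·3^0 + 1·3^1
  c_2 = 3 = 0·3^0 + 1·3^1
  c_3 = 7 = 1·3^0 + 2·3^1
  c_4 = 0
  c_5 = 1 = 1·3^0
  c_6 = 5 = 2·3^0 + 1·3^1
  c_7 = 4 = 1·3^0 + 1·3^1
Factor λ_0 = (2, 0, 1, 0, 1, 2, 1)
Factor λ_1 = (1, 1, 2, 0, 0, 1, 1)

((2, 0, 1, 0, 1, 2, 1), (1, 1, 2, 0, 0, 1, 1))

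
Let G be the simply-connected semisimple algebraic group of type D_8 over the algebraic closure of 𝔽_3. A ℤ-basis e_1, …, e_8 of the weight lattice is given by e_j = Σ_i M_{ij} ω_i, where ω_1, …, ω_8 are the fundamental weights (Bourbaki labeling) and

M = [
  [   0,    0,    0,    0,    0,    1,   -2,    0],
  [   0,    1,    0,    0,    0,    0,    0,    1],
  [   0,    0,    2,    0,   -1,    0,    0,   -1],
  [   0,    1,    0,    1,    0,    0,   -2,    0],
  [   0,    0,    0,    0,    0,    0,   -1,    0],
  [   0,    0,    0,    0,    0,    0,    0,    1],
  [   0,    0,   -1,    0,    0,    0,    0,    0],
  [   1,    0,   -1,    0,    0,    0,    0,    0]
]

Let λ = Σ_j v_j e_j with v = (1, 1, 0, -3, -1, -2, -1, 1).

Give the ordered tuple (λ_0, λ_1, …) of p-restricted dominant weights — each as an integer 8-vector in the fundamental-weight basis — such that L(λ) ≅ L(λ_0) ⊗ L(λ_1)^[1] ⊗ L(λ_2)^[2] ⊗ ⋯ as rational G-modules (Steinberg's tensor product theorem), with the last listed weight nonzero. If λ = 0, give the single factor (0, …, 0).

((0, 2, 0, 0, 1, 1, 0, 1),)

Change of basis e → ω: c = M·v where v = (1, 1, 0, -3, -1, -2, -1, 1):
  c_1 = 0·1 + 0·1 + 0·0 + (0)·(-3) + (0)·(-1) + (1)·(-2) + (-2)·(-1) + 0·1 = 0
  c_2 = 0·1 + 1·1 + 0·0 + (0)·(-3) + (0)·(-1) + (0)·(-2) + (0)·(-1) + 1·1 = 2
  c_3 = 0·1 + 0·1 + 2·0 + (0)·(-3) + (-1)·(-1) + (0)·(-2) + (0)·(-1) + (-1)·(1) = 0
  c_4 = 0·1 + 1·1 + 0·0 + (1)·(-3) + (0)·(-1) + (0)·(-2) + (-2)·(-1) + 0·1 = 0
  c_5 = 0·1 + 0·1 + 0·0 + (0)·(-3) + (0)·(-1) + (0)·(-2) + (-1)·(-1) + 0·1 = 1
  c_6 = 0·1 + 0·1 + 0·0 + (0)·(-3) + (0)·(-1) + (0)·(-2) + (0)·(-1) + 1·1 = 1
  c_7 = 0·1 + 0·1 + (-1)·(0) + (0)·(-3) + (0)·(-1) + (0)·(-2) + (0)·(-1) + 0·1 = 0
  c_8 = 1·1 + 0·1 + (-1)·(0) + (0)·(-3) + (0)·(-1) + (0)·(-2) + (0)·(-1) + 0·1 = 1
Base-3 expansion of each c_i:
  c_1 = 0
  c_2 = 2 = 2·3^0
  c_3 = 0
  c_4 = 0
  c_5 = 1 = 1·3^0
  c_6 = 1 = 1·3^0
  c_7 = 0
  c_8 = 1 = 1·3^0
λ_0 = (0, 2, 0, 0, 1, 1, 0, 1)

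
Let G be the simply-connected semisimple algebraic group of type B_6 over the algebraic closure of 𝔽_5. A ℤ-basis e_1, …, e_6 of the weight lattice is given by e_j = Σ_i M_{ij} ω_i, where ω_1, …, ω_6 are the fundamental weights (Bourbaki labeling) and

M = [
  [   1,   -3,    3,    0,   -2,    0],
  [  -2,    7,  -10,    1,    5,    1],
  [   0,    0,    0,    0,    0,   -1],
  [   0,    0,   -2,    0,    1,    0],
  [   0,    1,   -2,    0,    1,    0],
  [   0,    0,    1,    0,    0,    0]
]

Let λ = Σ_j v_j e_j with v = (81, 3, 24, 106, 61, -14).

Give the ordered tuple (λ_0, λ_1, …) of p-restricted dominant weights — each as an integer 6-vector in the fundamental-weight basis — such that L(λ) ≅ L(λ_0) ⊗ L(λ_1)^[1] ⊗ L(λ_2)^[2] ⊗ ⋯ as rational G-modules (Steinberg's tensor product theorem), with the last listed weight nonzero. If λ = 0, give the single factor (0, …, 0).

((2, 1, 4, 3, 1, 4), (4, 3, 2, 2, 3, 4))

ω-coordinates c = M·v, v = (81, 3, 24, 106, 61, -14):
  c_1 = (1)·(81) + (-3)·(3) + (3)·(24) + (0)·(106) + (-2)·(61) + (0)·(-14) = 22
  c_2 = (-2)·(81) + (7)·(3) + (-10)·(24) + (1)·(106) + (5)·(61) + (1)·(-14) = 16
  c_3 = (0)·(81) + (0)·(3) + (0)·(24) + (0)·(106) + (0)·(61) + (-1)·(-14) = 14
  c_4 = (0)·(81) + (0)·(3) + (-2)·(24) + (0)·(106) + (1)·(61) + (0)·(-14) = 13
  c_5 = (0)·(81) + (1)·(3) + (-2)·(24) + (0)·(106) + (1)·(61) + (0)·(-14) = 16
  c_6 = (0)·(81) + (0)·(3) + (1)·(24) + (0)·(106) + (0)·(61) + (0)·(-14) = 24
p = 5; digits c_i = Σ_j d_{ij}·5^j, 0 ≤ d_{ij} < 5:
  c_1 = 22 = 2·5^0 + 4·5^1
  c_2 = 16 = 1·5^0 + 3·5^1
  c_3 = 14 = 4·5^0 + 2·5^1
  c_4 = 13 = 3·5^0 + 2·5^1
  c_5 = 16 = 1·5^0 + 3·5^1
  c_6 = 24 = 4·5^0 + 4·5^1
p-restricted factor λ_0 = (2, 1, 4, 3, 1, 4)
p-restricted factor λ_1 = (4, 3, 2, 2, 3, 4)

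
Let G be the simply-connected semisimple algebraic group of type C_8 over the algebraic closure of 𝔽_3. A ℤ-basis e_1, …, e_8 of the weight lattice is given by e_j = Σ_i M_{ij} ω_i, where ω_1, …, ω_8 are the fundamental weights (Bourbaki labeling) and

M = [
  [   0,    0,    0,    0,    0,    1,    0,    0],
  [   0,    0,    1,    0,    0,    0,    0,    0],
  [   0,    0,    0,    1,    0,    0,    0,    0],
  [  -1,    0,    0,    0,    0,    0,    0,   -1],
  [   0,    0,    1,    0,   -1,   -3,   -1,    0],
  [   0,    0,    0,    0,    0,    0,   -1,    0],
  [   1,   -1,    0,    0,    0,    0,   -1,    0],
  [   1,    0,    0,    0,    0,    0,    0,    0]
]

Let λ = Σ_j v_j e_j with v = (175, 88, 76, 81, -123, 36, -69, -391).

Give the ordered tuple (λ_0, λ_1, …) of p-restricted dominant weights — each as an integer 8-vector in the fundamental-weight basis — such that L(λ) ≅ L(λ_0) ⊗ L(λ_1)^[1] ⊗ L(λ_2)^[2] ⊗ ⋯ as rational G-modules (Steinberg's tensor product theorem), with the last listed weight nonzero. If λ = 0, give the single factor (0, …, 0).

ω-coordinates c = M·v, v = (175, 88, 76, 81, -123, 36, -69, -391):
  c_1 = 0*175 + 0*88 + 0*76 + 0*81 + 0*-123 + 1*36 + 0*-69 + 0*-391 = 36
  c_2 = 0*175 + 0*88 + 1*76 + 0*81 + 0*-123 + 0*36 + 0*-69 + 0*-391 = 76
  c_3 = 0*175 + 0*88 + 0*76 + 1*81 + 0*-123 + 0*36 + 0*-69 + 0*-391 = 81
  c_4 = -1*175 + 0*88 + 0*76 + 0*81 + 0*-123 + 0*36 + 0*-69 + -1*-391 = 216
  c_5 = 0*175 + 0*88 + 1*76 + 0*81 + -1*-123 + -3*36 + -1*-69 + 0*-391 = 160
  c_6 = 0*175 + 0*88 + 0*76 + 0*81 + 0*-123 + 0*36 + -1*-69 + 0*-391 = 69
  c_7 = 1*175 + -1*88 + 0*76 + 0*81 + 0*-123 + 0*36 + -1*-69 + 0*-391 = 156
  c_8 = 1*175 + 0*88 + 0*76 + 0*81 + 0*-123 + 0*36 + 0*-69 + 0*-391 = 175
Writing each c_i in base p = 3:
  c_1 = 36 = 0·3^0 + 0·3^1 + 1·3^2 + 1·3^3
  c_2 = 76 = 1·3^0 + 1·3^1 + 2·3^2 + 2·3^3
  c_3 = 81 = 0·3^0 + 0·3^1 + 0·3^2 + 0·3^3 + 1·3^4
  c_4 = 216 = 0·3^0 + 0·3^1 + 0·3^2 + 2·3^3 + 2·3^4
  c_5 = 160 = 1·3^0 + 2·3^1 + 2·3^2 + 2·3^3 + 1·3^4
  c_6 = 69 = 0·3^0 + 2·3^1 + 1·3^2 + 2·3^3
  c_7 = 156 = 0·3^0 + 1·3^1 + 2·3^2 + 2·3^3 + 1·3^4
  c_8 = 175 = 1·3^0 + 1·3^1 + 1·3^2 + 0·3^3 + 2·3^4
λ_0 = (0, 1, 0, 0, 1, 0, 0, 1)
λ_1 = (0, 1, 0, 0, 2, 2, 1, 1)
λ_2 = (1, 2, 0, 0, 2, 1, 2, 1)
λ_3 = (1, 2, 0, 2, 2, 2, 2, 0)
λ_4 = (0, 0, 1, 2, 1, 0, 1, 2)

((0, 1, 0, 0, 1, 0, 0, 1), (0, 1, 0, 0, 2, 2, 1, 1), (1, 2, 0, 0, 2, 1, 2, 1), (1, 2, 0, 2, 2, 2, 2, 0), (0, 0, 1, 2, 1, 0, 1, 2))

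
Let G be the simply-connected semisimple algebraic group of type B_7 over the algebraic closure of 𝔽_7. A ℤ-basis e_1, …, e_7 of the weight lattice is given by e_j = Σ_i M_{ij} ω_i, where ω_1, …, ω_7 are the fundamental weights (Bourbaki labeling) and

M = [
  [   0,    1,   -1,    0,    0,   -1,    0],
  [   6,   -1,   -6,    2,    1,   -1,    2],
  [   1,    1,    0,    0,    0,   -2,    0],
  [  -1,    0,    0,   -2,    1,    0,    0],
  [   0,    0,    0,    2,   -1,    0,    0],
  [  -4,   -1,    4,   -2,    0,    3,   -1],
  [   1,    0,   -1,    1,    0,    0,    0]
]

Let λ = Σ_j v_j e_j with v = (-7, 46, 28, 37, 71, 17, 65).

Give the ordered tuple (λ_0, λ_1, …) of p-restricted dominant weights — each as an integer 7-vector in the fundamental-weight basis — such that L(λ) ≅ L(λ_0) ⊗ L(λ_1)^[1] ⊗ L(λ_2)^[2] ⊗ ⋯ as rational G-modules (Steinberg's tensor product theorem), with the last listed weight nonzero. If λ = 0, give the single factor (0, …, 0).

((1, 2, 5, 4, 3, 6, 2),)

In the fundamental-weight basis, λ has coordinates c = M·v (v = (-7, 46, 28, 37, 71, 17, 65)):
  c_1 = (0)·(-7) + 1·46 + (-1)·(28) + 0·37 + 0·71 + (-1)·(17) + 0·65 = 1
  c_2 = (6)·(-7) + (-1)·(46) + (-6)·(28) + 2·37 + 1·71 + (-1)·(17) + 2·65 = 2
  c_3 = (1)·(-7) + 1·46 + 0·28 + 0·37 + 0·71 + (-2)·(17) + 0·65 = 5
  c_4 = (-1)·(-7) + 0·46 + 0·28 + (-2)·(37) + 1·71 + 0·17 + 0·65 = 4
  c_5 = (0)·(-7) + 0·46 + 0·28 + 2·37 + (-1)·(71) + 0·17 + 0·65 = 3
  c_6 = (-4)·(-7) + (-1)·(46) + 4·28 + (-2)·(37) + 0·71 + 3·17 + (-1)·(65) = 6
  c_7 = (1)·(-7) + 0·46 + (-1)·(28) + 1·37 + 0·71 + 0·17 + 0·65 = 2
Writing each c_i in base p = 7:
  c_1 = 1 = 1·7^0
  c_2 = 2 = 2·7^0
  c_3 = 5 = 5·7^0
  c_4 = 4 = 4·7^0
  c_5 = 3 = 3·7^0
  c_6 = 6 = 6·7^0
  c_7 = 2 = 2·7^0
Factor λ_0 = (1, 2, 5, 4, 3, 6, 2)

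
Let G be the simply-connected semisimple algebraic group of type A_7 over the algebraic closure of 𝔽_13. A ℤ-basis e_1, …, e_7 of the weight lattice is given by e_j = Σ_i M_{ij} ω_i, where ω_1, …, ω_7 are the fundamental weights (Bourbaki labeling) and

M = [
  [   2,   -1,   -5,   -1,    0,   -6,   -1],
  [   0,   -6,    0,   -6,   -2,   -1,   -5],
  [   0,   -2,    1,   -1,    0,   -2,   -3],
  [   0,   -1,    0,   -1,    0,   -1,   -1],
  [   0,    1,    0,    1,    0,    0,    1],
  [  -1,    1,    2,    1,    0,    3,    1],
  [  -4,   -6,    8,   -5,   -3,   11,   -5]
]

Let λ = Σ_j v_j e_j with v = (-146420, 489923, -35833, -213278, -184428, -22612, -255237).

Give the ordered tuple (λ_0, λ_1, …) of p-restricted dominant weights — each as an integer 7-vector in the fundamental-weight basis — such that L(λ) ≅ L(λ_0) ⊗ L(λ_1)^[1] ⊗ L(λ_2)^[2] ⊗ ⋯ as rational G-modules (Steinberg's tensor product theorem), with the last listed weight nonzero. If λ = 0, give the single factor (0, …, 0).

In the fundamental-weight basis, λ has coordinates c = M·v (v = (-146420, 489923, -35833, -213278, -184428, -22612, -255237)):
  c_1 = 2*-146420 + -1*489923 + -5*-35833 + -1*-213278 + 0*-184428 + -6*-22612 + -1*-255237 = 589
  c_2 = 0*-146420 + -6*489923 + 0*-35833 + -6*-213278 + -2*-184428 + -1*-22612 + -5*-255237 = 7783
  c_3 = 0*-146420 + -2*489923 + 1*-35833 + -1*-213278 + 0*-184428 + -2*-22612 + -3*-255237 = 8534
  c_4 = 0*-146420 + -1*489923 + 0*-35833 + -1*-213278 + 0*-184428 + -1*-22612 + -1*-255237 = 1204
  c_5 = 0*-146420 + 1*489923 + 0*-35833 + 1*-213278 + 0*-184428 + 0*-22612 + 1*-255237 = 21408
  c_6 = -1*-146420 + 1*489923 + 2*-35833 + 1*-213278 + 0*-184428 + 3*-22612 + 1*-255237 = 28326
  c_7 = -4*-146420 + -6*489923 + 8*-35833 + -5*-213278 + -3*-184428 + 11*-22612 + -5*-255237 = 6605
Expand coordinatewise in base 13:
  c_1 = 589 = 4·13^0 + 6·13^1 + 3·13^2
  c_2 = 7783 = 9·13^0 + 0·13^1 + 7·13^2 + 3·13^3
  c_3 = 8534 = 6·13^0 + 6·13^1 + 11·13^2 + 3·13^3
  c_4 = 1204 = 8·13^0 + 1·13^1 + 7·13^2
  c_5 = 21408 = 10·13^0 + 8·13^1 + 9·13^2 + 9·13^3
  c_6 = 28326 = 12·13^0 + 7·13^1 + 11·13^2 + 12·13^3
  c_7 = 6605 = 1·13^0 + 1·13^1 + 0·13^2 + 3·13^3
λ_0 = (4, 9, 6, 8, 10, 12, 1)
λ_1 = (6, 0, 6, 1, 8, 7, 1)
λ_2 = (3, 7, 11, 7, 9, 11, 0)
λ_3 = (0, 3, 3, 0, 9, 12, 3)

((4, 9, 6, 8, 10, 12, 1), (6, 0, 6, 1, 8, 7, 1), (3, 7, 11, 7, 9, 11, 0), (0, 3, 3, 0, 9, 12, 3))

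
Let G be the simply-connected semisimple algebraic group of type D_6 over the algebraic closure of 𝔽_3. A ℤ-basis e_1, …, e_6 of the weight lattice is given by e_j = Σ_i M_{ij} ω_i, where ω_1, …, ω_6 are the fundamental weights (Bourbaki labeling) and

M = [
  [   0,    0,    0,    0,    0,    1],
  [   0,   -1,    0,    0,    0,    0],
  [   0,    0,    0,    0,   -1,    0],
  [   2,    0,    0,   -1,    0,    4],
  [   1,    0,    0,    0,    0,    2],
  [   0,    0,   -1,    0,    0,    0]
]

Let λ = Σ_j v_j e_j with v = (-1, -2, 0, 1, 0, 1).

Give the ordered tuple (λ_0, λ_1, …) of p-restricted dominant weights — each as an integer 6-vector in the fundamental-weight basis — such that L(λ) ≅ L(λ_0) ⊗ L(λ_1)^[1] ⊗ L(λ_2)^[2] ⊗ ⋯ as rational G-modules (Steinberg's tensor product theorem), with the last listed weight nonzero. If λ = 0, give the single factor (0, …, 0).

((1, 2, 0, 1, 1, 0),)

ω-coordinates c = M·v, v = (-1, -2, 0, 1, 0, 1):
  c_1 = (0)·(-1) + (0)·(-2) + 0·0 + 0·1 + 0·0 + 1·1 = 1
  c_2 = (0)·(-1) + (-1)·(-2) + 0·0 + 0·1 + 0·0 + 0·1 = 2
  c_3 = (0)·(-1) + (0)·(-2) + 0·0 + 0·1 + (-1)·(0) + 0·1 = 0
  c_4 = (2)·(-1) + (0)·(-2) + 0·0 + (-1)·(1) + 0·0 + 4·1 = 1
  c_5 = (1)·(-1) + (0)·(-2) + 0·0 + 0·1 + 0·0 + 2·1 = 1
  c_6 = (0)·(-1) + (0)·(-2) + (-1)·(0) + 0·1 + 0·0 + 0·1 = 0
Base-3 expansion of each c_i:
  c_1 = 1 = 1·3^0
  c_2 = 2 = 2·3^0
  c_3 = 0
  c_4 = 1 = 1·3^0
  c_5 = 1 = 1·3^0
  c_6 = 0
p-restricted factor λ_0 = (1, 2, 0, 1, 1, 0)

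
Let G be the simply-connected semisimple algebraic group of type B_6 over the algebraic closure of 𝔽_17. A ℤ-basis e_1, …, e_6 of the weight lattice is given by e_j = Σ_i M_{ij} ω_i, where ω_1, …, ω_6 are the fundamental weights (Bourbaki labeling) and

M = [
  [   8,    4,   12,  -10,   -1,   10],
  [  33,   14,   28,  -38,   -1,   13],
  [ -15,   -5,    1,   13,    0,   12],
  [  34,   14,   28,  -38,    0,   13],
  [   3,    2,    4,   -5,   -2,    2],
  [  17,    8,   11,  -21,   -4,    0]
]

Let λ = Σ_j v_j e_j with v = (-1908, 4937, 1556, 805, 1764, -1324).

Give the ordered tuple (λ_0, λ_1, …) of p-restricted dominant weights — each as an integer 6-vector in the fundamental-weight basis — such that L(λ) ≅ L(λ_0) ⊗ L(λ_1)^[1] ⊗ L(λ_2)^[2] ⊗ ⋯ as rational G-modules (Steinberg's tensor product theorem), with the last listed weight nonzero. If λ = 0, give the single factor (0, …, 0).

Change of basis e → ω: c = M·v where v = (-1908, 4937, 1556, 805, 1764, -1324):
  c_1 = (8)·(-1908) + (4)·(4937) + (12)·(1556) + (-10)·(805) + (-1)·(1764) + (10)·(-1324) = 102
  c_2 = (33)·(-1908) + (14)·(4937) + (28)·(1556) + (-38)·(805) + (-1)·(1764) + (13)·(-1324) = 156
  c_3 = (-15)·(-1908) + (-5)·(4937) + (1)·(1556) + (13)·(805) + (0)·(1764) + (12)·(-1324) = 68
  c_4 = (34)·(-1908) + (14)·(4937) + (28)·(1556) + (-38)·(805) + (0)·(1764) + (13)·(-1324) = 12
  c_5 = (3)·(-1908) + (2)·(4937) + (4)·(1556) + (-5)·(805) + (-2)·(1764) + (2)·(-1324) = 173
  c_6 = (17)·(-1908) + (8)·(4937) + (11)·(1556) + (-21)·(805) + (-4)·(1764) + (0)·(-1324) = 215
p = 17; digits c_i = Σ_j d_{ij}·17^j, 0 ≤ d_{ij} < 17:
  c_1 = 102 = 0·17^0 + 6·17^1
  c_2 = 156 = 3·17^0 + 9·17^1
  c_3 = 68 = 0·17^0 + 4·17^1
  c_4 = 12 = 12·17^0
  c_5 = 173 = 3·17^0 + 10·17^1
  c_6 = 215 = 11·17^0 + 12·17^1
Factor λ_0 = (0, 3, 0, 12, 3, 11)
Factor λ_1 = (6, 9, 4, 0, 10, 12)

((0, 3, 0, 12, 3, 11), (6, 9, 4, 0, 10, 12))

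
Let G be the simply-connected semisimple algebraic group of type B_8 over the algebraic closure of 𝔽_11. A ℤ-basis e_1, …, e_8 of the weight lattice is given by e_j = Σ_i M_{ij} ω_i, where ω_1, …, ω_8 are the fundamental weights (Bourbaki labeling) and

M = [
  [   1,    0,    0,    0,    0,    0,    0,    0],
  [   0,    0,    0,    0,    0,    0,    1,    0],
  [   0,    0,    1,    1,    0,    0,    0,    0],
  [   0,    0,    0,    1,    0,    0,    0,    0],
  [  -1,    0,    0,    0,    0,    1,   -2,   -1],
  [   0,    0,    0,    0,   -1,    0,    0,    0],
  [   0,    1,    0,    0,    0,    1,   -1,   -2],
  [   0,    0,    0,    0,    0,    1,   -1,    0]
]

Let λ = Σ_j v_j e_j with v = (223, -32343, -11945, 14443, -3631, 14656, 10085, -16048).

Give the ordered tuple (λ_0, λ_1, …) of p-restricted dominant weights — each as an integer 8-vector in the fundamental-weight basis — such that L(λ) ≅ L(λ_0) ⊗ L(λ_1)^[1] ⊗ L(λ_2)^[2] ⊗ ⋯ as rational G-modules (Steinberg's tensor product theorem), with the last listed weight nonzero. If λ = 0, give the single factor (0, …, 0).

((3, 9, 1, 0, 4, 1, 1, 6), (9, 3, 7, 4, 2, 0, 8, 8), (1, 6, 9, 9, 8, 8, 2, 4), (0, 7, 1, 10, 7, 2, 3, 3))

Compute c_i = Σ_j M_{ij} v_j with v = (223, -32343, -11945, 14443, -3631, 14656, 10085, -16048):
  c_1 = 1·223 + (0)·(-32343) + (0)·(-11945) + 0·14443 + (0)·(-3631) + 0·14656 + 0·10085 + (0)·(-16048) = 223
  c_2 = 0·223 + (0)·(-32343) + (0)·(-11945) + 0·14443 + (0)·(-3631) + 0·14656 + 1·10085 + (0)·(-16048) = 10085
  c_3 = 0·223 + (0)·(-32343) + (1)·(-11945) + 1·14443 + (0)·(-3631) + 0·14656 + 0·10085 + (0)·(-16048) = 2498
  c_4 = 0·223 + (0)·(-32343) + (0)·(-11945) + 1·14443 + (0)·(-3631) + 0·14656 + 0·10085 + (0)·(-16048) = 14443
  c_5 = (-1)·(223) + (0)·(-32343) + (0)·(-11945) + 0·14443 + (0)·(-3631) + 1·14656 + (-2)·(10085) + (-1)·(-16048) = 10311
  c_6 = 0·223 + (0)·(-32343) + (0)·(-11945) + 0·14443 + (-1)·(-3631) + 0·14656 + 0·10085 + (0)·(-16048) = 3631
  c_7 = 0·223 + (1)·(-32343) + (0)·(-11945) + 0·14443 + (0)·(-3631) + 1·14656 + (-1)·(10085) + (-2)·(-16048) = 4324
  c_8 = 0·223 + (0)·(-32343) + (0)·(-11945) + 0·14443 + (0)·(-3631) + 1·14656 + (-1)·(10085) + (0)·(-16048) = 4571
p = 11; digits c_i = Σ_j d_{ij}·11^j, 0 ≤ d_{ij} < 11:
  c_1 = 223 = 3·11^0 + 9·11^1 + 1·11^2
  c_2 = 10085 = 9·11^0 + 3·11^1 + 6·11^2 + 7·11^3
  c_3 = 2498 = 1·11^0 + 7·11^1 + 9·11^2 + 1·11^3
  c_4 = 14443 = 0·11^0 + 4·11^1 + 9·11^2 + 10·11^3
  c_5 = 10311 = 4·11^0 + 2·11^1 + 8·11^2 + 7·11^3
  c_6 = 3631 = 1·11^0 + 0·11^1 + 8·11^2 + 2·11^3
  c_7 = 4324 = 1·11^0 + 8·11^1 + 2·11^2 + 3·11^3
  c_8 = 4571 = 6·11^0 + 8·11^1 + 4·11^2 + 3·11^3
p-restricted factor λ_0 = (3, 9, 1, 0, 4, 1, 1, 6)
p-restricted factor λ_1 = (9, 3, 7, 4, 2, 0, 8, 8)
p-restricted factor λ_2 = (1, 6, 9, 9, 8, 8, 2, 4)
p-restricted factor λ_3 = (0, 7, 1, 10, 7, 2, 3, 3)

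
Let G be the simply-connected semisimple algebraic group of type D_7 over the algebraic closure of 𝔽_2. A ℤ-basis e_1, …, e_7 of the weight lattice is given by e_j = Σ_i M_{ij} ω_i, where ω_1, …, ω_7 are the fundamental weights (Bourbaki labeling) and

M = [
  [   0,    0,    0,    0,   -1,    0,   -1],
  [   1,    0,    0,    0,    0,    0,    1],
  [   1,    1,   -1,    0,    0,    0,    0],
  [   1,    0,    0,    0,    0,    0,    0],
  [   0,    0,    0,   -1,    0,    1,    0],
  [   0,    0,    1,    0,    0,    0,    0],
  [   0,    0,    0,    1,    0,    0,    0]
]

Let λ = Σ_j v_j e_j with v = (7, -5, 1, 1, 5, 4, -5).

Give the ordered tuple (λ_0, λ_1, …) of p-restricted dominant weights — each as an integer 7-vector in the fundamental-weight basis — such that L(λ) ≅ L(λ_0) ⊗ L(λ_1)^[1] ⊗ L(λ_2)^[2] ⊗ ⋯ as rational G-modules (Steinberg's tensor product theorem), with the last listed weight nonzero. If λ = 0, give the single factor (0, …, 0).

((0, 0, 1, 1, 1, 1, 1), (0, 1, 0, 1, 1, 0, 0), (0, 0, 0, 1, 0, 0, 0))

Converting to the ω-basis (c_i = row i of M dotted with v = (7, -5, 1, 1, 5, 4, -5)):
  c_1 = (0)·(7) + (0)·(-5) + (0)·(1) + (0)·(1) + (-1)·(5) + (0)·(4) + (-1)·(-5) = 0
  c_2 = (1)·(7) + (0)·(-5) + (0)·(1) + (0)·(1) + (0)·(5) + (0)·(4) + (1)·(-5) = 2
  c_3 = (1)·(7) + (1)·(-5) + (-1)·(1) + (0)·(1) + (0)·(5) + (0)·(4) + (0)·(-5) = 1
  c_4 = (1)·(7) + (0)·(-5) + (0)·(1) + (0)·(1) + (0)·(5) + (0)·(4) + (0)·(-5) = 7
  c_5 = (0)·(7) + (0)·(-5) + (0)·(1) + (-1)·(1) + (0)·(5) + (1)·(4) + (0)·(-5) = 3
  c_6 = (0)·(7) + (0)·(-5) + (1)·(1) + (0)·(1) + (0)·(5) + (0)·(4) + (0)·(-5) = 1
  c_7 = (0)·(7) + (0)·(-5) + (0)·(1) + (1)·(1) + (0)·(5) + (0)·(4) + (0)·(-5) = 1
p = 2; digits c_i = Σ_j d_{ij}·2^j, 0 ≤ d_{ij} < 2:
  c_1 = 0
  c_2 = 2 = 0·2^0 + 1·2^1
  c_3 = 1 = 1·2^0
  c_4 = 7 = 1·2^0 + 1·2^1 + 1·2^2
  c_5 = 3 = 1·2^0 + 1·2^1
  c_6 = 1 = 1·2^0
  c_7 = 1 = 1·2^0
p-restricted factor λ_0 = (0, 0, 1, 1, 1, 1, 1)
p-restricted factor λ_1 = (0, 1, 0, 1, 1, 0, 0)
p-restricted factor λ_2 = (0, 0, 0, 1, 0, 0, 0)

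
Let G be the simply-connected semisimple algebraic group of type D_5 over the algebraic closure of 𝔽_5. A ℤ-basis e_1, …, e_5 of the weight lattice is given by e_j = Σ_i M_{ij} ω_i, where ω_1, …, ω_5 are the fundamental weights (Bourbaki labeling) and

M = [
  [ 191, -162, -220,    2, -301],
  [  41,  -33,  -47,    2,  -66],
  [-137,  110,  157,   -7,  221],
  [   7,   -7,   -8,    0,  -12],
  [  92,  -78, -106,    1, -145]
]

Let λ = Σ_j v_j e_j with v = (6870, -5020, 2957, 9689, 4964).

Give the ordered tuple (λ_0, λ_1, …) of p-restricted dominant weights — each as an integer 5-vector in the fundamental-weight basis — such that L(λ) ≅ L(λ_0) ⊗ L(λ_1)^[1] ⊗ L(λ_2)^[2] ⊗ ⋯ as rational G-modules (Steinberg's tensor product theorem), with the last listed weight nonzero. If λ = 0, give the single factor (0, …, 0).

((4, 0, 0, 1, 2), (1, 1, 1, 1, 3), (3, 4, 3, 0, 2))

ω-coordinates c = M·v, v = (6870, -5020, 2957, 9689, 4964):
  c_1 = 191*6870 + -162*-5020 + -220*2957 + 2*9689 + -301*4964 = 84
  c_2 = 41*6870 + -33*-5020 + -47*2957 + 2*9689 + -66*4964 = 105
  c_3 = -137*6870 + 110*-5020 + 157*2957 + -7*9689 + 221*4964 = 80
  c_4 = 7*6870 + -7*-5020 + -8*2957 + 0*9689 + -12*4964 = 6
  c_5 = 92*6870 + -78*-5020 + -106*2957 + 1*9689 + -145*4964 = 67
p = 5; digits c_i = Σ_j d_{ij}·5^j, 0 ≤ d_{ij} < 5:
  c_1 = 84 = 4·5^0 + 1·5^1 + 3·5^2
  c_2 = 105 = 0·5^0 + 1·5^1 + 4·5^2
  c_3 = 80 = 0·5^0 + 1·5^1 + 3·5^2
  c_4 = 6 = 1·5^0 + 1·5^1
  c_5 = 67 = 2·5^0 + 3·5^1 + 2·5^2
λ_0 = (4, 0, 0, 1, 2)
λ_1 = (1, 1, 1, 1, 3)
λ_2 = (3, 4, 3, 0, 2)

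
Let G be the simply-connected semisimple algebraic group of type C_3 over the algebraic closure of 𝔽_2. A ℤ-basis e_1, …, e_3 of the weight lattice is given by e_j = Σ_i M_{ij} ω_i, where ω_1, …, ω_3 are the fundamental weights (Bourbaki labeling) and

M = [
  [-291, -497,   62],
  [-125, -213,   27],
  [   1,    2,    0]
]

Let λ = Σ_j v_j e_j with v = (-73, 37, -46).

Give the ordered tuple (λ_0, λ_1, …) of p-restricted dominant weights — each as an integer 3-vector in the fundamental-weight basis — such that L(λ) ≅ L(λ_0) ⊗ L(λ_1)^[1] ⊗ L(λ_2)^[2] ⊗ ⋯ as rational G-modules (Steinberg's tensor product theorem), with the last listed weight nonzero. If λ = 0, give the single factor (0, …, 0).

((0, 0, 1), (1, 1, 0))

Converting to the ω-basis (c_i = row i of M dotted with v = (-73, 37, -46)):
  c_1 = (-291)·(-73) + (-497)·(37) + (62)·(-46) = 2
  c_2 = (-125)·(-73) + (-213)·(37) + (27)·(-46) = 2
  c_3 = (1)·(-73) + (2)·(37) + (0)·(-46) = 1
Base-2 expansion of each c_i:
  c_1 = 2 = 0·2^0 + 1·2^1
  c_2 = 2 = 0·2^0 + 1·2^1
  c_3 = 1 = 1·2^0
p-restricted factor λ_0 = (0, 0, 1)
p-restricted factor λ_1 = (1, 1, 0)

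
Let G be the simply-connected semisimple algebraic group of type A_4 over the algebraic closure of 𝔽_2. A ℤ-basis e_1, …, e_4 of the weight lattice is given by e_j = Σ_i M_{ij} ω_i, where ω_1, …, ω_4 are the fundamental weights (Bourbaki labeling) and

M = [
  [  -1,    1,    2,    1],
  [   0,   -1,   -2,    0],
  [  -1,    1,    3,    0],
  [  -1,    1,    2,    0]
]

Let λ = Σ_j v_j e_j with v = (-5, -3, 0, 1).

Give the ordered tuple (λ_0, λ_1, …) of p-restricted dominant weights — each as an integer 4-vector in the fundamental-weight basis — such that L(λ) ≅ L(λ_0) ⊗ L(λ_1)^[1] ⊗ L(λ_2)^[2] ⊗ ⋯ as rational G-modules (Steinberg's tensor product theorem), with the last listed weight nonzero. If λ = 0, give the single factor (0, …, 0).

Compute c_i = Σ_j M_{ij} v_j with v = (-5, -3, 0, 1):
  c_1 = (-1)·(-5) + (1)·(-3) + (2)·(0) + (1)·(1) = 3
  c_2 = (0)·(-5) + (-1)·(-3) + (-2)·(0) + (0)·(1) = 3
  c_3 = (-1)·(-5) + (1)·(-3) + (3)·(0) + (0)·(1) = 2
  c_4 = (-1)·(-5) + (1)·(-3) + (2)·(0) + (0)·(1) = 2
Writing each c_i in base p = 2:
  c_1 = 3 = 1·2^0 + 1·2^1
  c_2 = 3 = 1·2^0 + 1·2^1
  c_3 = 2 = 0·2^0 + 1·2^1
  c_4 = 2 = 0·2^0 + 1·2^1
Factor λ_0 = (1, 1, 0, 0)
Factor λ_1 = (1, 1, 1, 1)

((1, 1, 0, 0), (1, 1, 1, 1))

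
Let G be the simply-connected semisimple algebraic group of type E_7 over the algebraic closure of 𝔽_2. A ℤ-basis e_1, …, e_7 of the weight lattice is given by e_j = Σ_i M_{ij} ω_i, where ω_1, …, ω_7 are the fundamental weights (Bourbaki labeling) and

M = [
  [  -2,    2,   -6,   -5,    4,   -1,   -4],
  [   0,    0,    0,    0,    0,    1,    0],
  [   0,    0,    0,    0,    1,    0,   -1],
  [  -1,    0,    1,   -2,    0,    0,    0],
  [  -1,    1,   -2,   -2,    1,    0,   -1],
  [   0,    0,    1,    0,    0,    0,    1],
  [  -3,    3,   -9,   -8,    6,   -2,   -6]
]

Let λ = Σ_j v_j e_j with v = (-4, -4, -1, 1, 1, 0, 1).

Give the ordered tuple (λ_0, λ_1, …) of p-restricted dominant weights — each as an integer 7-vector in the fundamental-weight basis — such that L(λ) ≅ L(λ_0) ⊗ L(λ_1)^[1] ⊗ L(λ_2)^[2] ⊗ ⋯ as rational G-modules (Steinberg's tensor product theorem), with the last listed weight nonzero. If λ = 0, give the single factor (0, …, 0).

Converting to the ω-basis (c_i = row i of M dotted with v = (-4, -4, -1, 1, 1, 0, 1)):
  c_1 = (-2)·(-4) + (2)·(-4) + (-6)·(-1) + (-5)·(1) + 4·1 + (-1)·(0) + (-4)·(1) = 1
  c_2 = (0)·(-4) + (0)·(-4) + (0)·(-1) + 0·1 + 0·1 + 1·0 + 0·1 = 0
  c_3 = (0)·(-4) + (0)·(-4) + (0)·(-1) + 0·1 + 1·1 + 0·0 + (-1)·(1) = 0
  c_4 = (-1)·(-4) + (0)·(-4) + (1)·(-1) + (-2)·(1) + 0·1 + 0·0 + 0·1 = 1
  c_5 = (-1)·(-4) + (1)·(-4) + (-2)·(-1) + (-2)·(1) + 1·1 + 0·0 + (-1)·(1) = 0
  c_6 = (0)·(-4) + (0)·(-4) + (1)·(-1) + 0·1 + 0·1 + 0·0 + 1·1 = 0
  c_7 = (-3)·(-4) + (3)·(-4) + (-9)·(-1) + (-8)·(1) + 6·1 + (-2)·(0) + (-6)·(1) = 1
Expand coordinatewise in base 2:
  c_1 = 1 = 1·2^0
  c_2 = 0
  c_3 = 0
  c_4 = 1 = 1·2^0
  c_5 = 0
  c_6 = 0
  c_7 = 1 = 1·2^0
Factor λ_0 = (1, 0, 0, 1, 0, 0, 1)

((1, 0, 0, 1, 0, 0, 1),)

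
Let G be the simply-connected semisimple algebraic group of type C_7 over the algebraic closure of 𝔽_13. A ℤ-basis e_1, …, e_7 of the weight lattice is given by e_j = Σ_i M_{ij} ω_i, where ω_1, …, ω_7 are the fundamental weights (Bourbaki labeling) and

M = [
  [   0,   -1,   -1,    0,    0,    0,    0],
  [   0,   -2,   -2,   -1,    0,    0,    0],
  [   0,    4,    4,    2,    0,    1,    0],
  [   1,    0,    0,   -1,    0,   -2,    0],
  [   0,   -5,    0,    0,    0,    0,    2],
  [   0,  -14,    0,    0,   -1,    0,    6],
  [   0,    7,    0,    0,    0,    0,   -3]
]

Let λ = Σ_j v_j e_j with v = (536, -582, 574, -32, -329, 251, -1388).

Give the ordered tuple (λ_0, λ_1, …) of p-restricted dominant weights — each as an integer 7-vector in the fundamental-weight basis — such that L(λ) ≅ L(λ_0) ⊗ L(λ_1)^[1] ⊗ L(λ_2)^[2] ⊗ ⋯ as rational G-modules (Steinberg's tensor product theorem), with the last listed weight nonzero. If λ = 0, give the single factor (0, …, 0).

Converting to the ω-basis (c_i = row i of M dotted with v = (536, -582, 574, -32, -329, 251, -1388)):
  c_1 = (0)·(536) + (-1)·(-582) + (-1)·(574) + (0)·(-32) + (0)·(-329) + (0)·(251) + (0)·(-1388) = 8
  c_2 = (0)·(536) + (-2)·(-582) + (-2)·(574) + (-1)·(-32) + (0)·(-329) + (0)·(251) + (0)·(-1388) = 48
  c_3 = (0)·(536) + (4)·(-582) + (4)·(574) + (2)·(-32) + (0)·(-329) + (1)·(251) + (0)·(-1388) = 155
  c_4 = (1)·(536) + (0)·(-582) + (0)·(574) + (-1)·(-32) + (0)·(-329) + (-2)·(251) + (0)·(-1388) = 66
  c_5 = (0)·(536) + (-5)·(-582) + (0)·(574) + (0)·(-32) + (0)·(-329) + (0)·(251) + (2)·(-1388) = 134
  c_6 = (0)·(536) + (-14)·(-582) + (0)·(574) + (0)·(-32) + (-1)·(-329) + (0)·(251) + (6)·(-1388) = 149
  c_7 = (0)·(536) + (7)·(-582) + (0)·(574) + (0)·(-32) + (0)·(-329) + (0)·(251) + (-3)·(-1388) = 90
Base-13 expansion of each c_i:
  c_1 = 8 = 8·13^0
  c_2 = 48 = 9·13^0 + 3·13^1
  c_3 = 155 = 12·13^0 + 11·13^1
  c_4 = 66 = 1·13^0 + 5·13^1
  c_5 = 134 = 4·13^0 + 10·13^1
  c_6 = 149 = 6·13^0 + 11·13^1
  c_7 = 90 = 12·13^0 + 6·13^1
p-restricted factor λ_0 = (8, 9, 12, 1, 4, 6, 12)
p-restricted factor λ_1 = (0, 3, 11, 5, 10, 11, 6)

((8, 9, 12, 1, 4, 6, 12), (0, 3, 11, 5, 10, 11, 6))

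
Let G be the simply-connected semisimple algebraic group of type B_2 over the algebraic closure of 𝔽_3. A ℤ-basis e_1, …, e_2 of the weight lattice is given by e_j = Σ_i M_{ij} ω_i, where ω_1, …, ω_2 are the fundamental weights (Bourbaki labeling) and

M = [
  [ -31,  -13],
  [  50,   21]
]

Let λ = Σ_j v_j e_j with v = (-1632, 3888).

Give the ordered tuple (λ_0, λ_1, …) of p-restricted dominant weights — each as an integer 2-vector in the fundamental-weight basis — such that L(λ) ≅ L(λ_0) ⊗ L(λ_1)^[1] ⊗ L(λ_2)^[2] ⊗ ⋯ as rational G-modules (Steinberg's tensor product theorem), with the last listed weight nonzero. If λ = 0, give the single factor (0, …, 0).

Change of basis e → ω: c = M·v where v = (-1632, 3888):
  c_1 = (-31)·(-1632) + (-13)·(3888) = 48
  c_2 = (50)·(-1632) + 21·3888 = 48
Writing each c_i in base p = 3:
  c_1 = 48 = 0·3^0 + 1·3^1 + 2·3^2 + 1·3^3
  c_2 = 48 = 0·3^0 + 1·3^1 + 2·3^2 + 1·3^3
p-restricted factor λ_0 = (0, 0)
p-restricted factor λ_1 = (1, 1)
p-restricted factor λ_2 = (2, 2)
p-restricted factor λ_3 = (1, 1)

((0, 0), (1, 1), (2, 2), (1, 1))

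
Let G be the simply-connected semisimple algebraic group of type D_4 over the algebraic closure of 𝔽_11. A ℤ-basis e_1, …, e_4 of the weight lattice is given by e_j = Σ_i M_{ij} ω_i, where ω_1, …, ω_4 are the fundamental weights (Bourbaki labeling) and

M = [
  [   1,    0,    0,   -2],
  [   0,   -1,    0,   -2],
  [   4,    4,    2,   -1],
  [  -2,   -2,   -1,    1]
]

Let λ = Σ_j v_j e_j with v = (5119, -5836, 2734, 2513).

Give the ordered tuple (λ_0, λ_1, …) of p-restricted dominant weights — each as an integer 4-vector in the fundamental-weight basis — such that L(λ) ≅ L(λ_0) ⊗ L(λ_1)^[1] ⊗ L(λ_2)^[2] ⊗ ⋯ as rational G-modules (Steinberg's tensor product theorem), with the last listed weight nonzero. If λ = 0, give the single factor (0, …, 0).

ω-coordinates c = M·v, v = (5119, -5836, 2734, 2513):
  c_1 = (1)·(5119) + (0)·(-5836) + (0)·(2734) + (-2)·(2513) = 93
  c_2 = (0)·(5119) + (-1)·(-5836) + (0)·(2734) + (-2)·(2513) = 810
  c_3 = (4)·(5119) + (4)·(-5836) + (2)·(2734) + (-1)·(2513) = 87
  c_4 = (-2)·(5119) + (-2)·(-5836) + (-1)·(2734) + (1)·(2513) = 1213
Base-11 expansion of each c_i:
  c_1 = 93 = 5·11^0 + 8·11^1
  c_2 = 810 = 7·11^0 + 7·11^1 + 6·11^2
  c_3 = 87 = 10·11^0 + 7·11^1
  c_4 = 1213 = 3·11^0 + 0·11^1 + 10·11^2
Factor λ_0 = (5, 7, 10, 3)
Factor λ_1 = (8, 7, 7, 0)
Factor λ_2 = (0, 6, 0, 10)

((5, 7, 10, 3), (8, 7, 7, 0), (0, 6, 0, 10))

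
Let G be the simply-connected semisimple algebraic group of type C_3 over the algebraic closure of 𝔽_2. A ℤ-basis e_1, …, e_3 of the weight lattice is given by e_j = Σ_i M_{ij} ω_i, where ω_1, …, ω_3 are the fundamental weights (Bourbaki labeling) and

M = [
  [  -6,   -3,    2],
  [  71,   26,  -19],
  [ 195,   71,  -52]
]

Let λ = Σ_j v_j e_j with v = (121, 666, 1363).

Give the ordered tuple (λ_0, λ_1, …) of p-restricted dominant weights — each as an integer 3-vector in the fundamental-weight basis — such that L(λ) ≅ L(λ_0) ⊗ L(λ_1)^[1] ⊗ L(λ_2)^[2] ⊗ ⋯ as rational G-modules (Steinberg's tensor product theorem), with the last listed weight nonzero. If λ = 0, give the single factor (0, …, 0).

Compute c_i = Σ_j M_{ij} v_j with v = (121, 666, 1363):
  c_1 = (-6)·(121) + (-3)·(666) + (2)·(1363) = 2
  c_2 = (71)·(121) + (26)·(666) + (-19)·(1363) = 10
  c_3 = (195)·(121) + (71)·(666) + (-52)·(1363) = 5
Base-2 expansion of each c_i:
  c_1 = 2 = 0·2^0 + 1·2^1
  c_2 = 10 = 0·2^0 + 1·2^1 + 0·2^2 + 1·2^3
  c_3 = 5 = 1·2^0 + 0·2^1 + 1·2^2
p-restricted factor λ_0 = (0, 0, 1)
p-restricted factor λ_1 = (1, 1, 0)
p-restricted factor λ_2 = (0, 0, 1)
p-restricted factor λ_3 = (0, 1, 0)

((0, 0, 1), (1, 1, 0), (0, 0, 1), (0, 1, 0))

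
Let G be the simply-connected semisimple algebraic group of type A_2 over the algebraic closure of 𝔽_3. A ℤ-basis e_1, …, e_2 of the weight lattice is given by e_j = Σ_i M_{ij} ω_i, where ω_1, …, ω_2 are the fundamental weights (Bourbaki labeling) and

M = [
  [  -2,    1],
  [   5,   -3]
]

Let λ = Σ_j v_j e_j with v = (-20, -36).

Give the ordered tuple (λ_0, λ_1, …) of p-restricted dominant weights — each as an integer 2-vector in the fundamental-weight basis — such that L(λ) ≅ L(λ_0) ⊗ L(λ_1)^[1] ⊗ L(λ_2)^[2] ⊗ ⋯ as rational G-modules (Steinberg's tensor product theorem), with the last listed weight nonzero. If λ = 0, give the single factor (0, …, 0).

ω-coordinates c = M·v, v = (-20, -36):
  c_1 = (-2)·(-20) + (1)·(-36) = 4
  c_2 = (5)·(-20) + (-3)·(-36) = 8
p = 3; digits c_i = Σ_j d_{ij}·3^j, 0 ≤ d_{ij} < 3:
  c_1 = 4 = 1·3^0 + 1·3^1
  c_2 = 8 = 2·3^0 + 2·3^1
p-restricted factor λ_0 = (1, 2)
p-restricted factor λ_1 = (1, 2)

((1, 2), (1, 2))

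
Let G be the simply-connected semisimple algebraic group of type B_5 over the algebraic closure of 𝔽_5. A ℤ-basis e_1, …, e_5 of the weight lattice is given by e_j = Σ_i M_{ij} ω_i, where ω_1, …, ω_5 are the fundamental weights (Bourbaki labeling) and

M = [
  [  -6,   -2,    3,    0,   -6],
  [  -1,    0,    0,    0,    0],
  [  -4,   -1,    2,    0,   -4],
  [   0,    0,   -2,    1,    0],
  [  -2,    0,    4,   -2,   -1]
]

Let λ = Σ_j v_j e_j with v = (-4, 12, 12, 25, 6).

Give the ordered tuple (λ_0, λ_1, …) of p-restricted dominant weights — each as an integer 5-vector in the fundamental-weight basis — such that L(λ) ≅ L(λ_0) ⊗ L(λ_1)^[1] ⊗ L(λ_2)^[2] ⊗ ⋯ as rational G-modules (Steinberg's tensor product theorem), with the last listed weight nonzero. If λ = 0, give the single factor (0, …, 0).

((0, 4, 4, 1, 0),)

ω-coordinates c = M·v, v = (-4, 12, 12, 25, 6):
  c_1 = -6*-4 + -2*12 + 3*12 + 0*25 + -6*6 = 0
  c_2 = -1*-4 + 0*12 + 0*12 + 0*25 + 0*6 = 4
  c_3 = -4*-4 + -1*12 + 2*12 + 0*25 + -4*6 = 4
  c_4 = 0*-4 + 0*12 + -2*12 + 1*25 + 0*6 = 1
  c_5 = -2*-4 + 0*12 + 4*12 + -2*25 + -1*6 = 0
p = 5; digits c_i = Σ_j d_{ij}·5^j, 0 ≤ d_{ij} < 5:
  c_1 = 0
  c_2 = 4 = 4·5^0
  c_3 = 4 = 4·5^0
  c_4 = 1 = 1·5^0
  c_5 = 0
Factor λ_0 = (0, 4, 4, 1, 0)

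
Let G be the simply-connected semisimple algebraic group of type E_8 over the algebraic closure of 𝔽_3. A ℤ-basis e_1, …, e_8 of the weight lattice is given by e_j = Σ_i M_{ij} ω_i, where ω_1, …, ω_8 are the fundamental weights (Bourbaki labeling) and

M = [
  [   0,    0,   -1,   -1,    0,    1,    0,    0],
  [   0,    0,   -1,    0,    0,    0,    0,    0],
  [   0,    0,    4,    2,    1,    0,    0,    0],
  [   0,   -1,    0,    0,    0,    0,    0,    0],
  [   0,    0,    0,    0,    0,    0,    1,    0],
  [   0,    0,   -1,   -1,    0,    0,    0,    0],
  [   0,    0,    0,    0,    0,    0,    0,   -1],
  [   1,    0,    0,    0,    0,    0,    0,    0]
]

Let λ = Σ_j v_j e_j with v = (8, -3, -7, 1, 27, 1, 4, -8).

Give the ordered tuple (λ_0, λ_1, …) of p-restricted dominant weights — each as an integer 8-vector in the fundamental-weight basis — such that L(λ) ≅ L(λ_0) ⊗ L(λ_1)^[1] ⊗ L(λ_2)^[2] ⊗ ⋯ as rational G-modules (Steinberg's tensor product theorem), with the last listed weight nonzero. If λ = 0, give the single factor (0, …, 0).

Converting to the ω-basis (c_i = row i of M dotted with v = (8, -3, -7, 1, 27, 1, 4, -8)):
  c_1 = (0)·(8) + (0)·(-3) + (-1)·(-7) + (-1)·(1) + (0)·(27) + (1)·(1) + (0)·(4) + (0)·(-8) = 7
  c_2 = (0)·(8) + (0)·(-3) + (-1)·(-7) + (0)·(1) + (0)·(27) + (0)·(1) + (0)·(4) + (0)·(-8) = 7
  c_3 = (0)·(8) + (0)·(-3) + (4)·(-7) + (2)·(1) + (1)·(27) + (0)·(1) + (0)·(4) + (0)·(-8) = 1
  c_4 = (0)·(8) + (-1)·(-3) + (0)·(-7) + (0)·(1) + (0)·(27) + (0)·(1) + (0)·(4) + (0)·(-8) = 3
  c_5 = (0)·(8) + (0)·(-3) + (0)·(-7) + (0)·(1) + (0)·(27) + (0)·(1) + (1)·(4) + (0)·(-8) = 4
  c_6 = (0)·(8) + (0)·(-3) + (-1)·(-7) + (-1)·(1) + (0)·(27) + (0)·(1) + (0)·(4) + (0)·(-8) = 6
  c_7 = (0)·(8) + (0)·(-3) + (0)·(-7) + (0)·(1) + (0)·(27) + (0)·(1) + (0)·(4) + (-1)·(-8) = 8
  c_8 = (1)·(8) + (0)·(-3) + (0)·(-7) + (0)·(1) + (0)·(27) + (0)·(1) + (0)·(4) + (0)·(-8) = 8
p = 3; digits c_i = Σ_j d_{ij}·3^j, 0 ≤ d_{ij} < 3:
  c_1 = 7 = 1·3^0 + 2·3^1
  c_2 = 7 = 1·3^0 + 2·3^1
  c_3 = 1 = 1·3^0
  c_4 = 3 = 0·3^0 + 1·3^1
  c_5 = 4 = 1·3^0 + 1·3^1
  c_6 = 6 = 0·3^0 + 2·3^1
  c_7 = 8 = 2·3^0 + 2·3^1
  c_8 = 8 = 2·3^0 + 2·3^1
λ_0 = (1, 1, 1, 0, 1, 0, 2, 2)
λ_1 = (2, 2, 0, 1, 1, 2, 2, 2)

((1, 1, 1, 0, 1, 0, 2, 2), (2, 2, 0, 1, 1, 2, 2, 2))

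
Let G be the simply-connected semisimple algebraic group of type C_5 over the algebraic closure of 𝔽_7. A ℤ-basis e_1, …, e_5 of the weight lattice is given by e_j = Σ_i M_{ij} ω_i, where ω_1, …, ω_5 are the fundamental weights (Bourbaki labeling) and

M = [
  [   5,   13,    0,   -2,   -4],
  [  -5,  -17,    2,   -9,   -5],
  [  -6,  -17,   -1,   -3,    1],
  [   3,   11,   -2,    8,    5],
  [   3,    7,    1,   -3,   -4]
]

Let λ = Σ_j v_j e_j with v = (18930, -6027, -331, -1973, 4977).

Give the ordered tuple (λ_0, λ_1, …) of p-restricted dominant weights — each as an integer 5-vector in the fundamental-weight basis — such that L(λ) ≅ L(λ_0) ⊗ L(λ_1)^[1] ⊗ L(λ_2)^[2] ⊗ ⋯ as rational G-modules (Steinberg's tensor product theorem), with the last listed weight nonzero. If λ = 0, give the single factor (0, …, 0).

((1, 5, 1, 4, 1), (6, 2, 1, 1, 5), (6, 0, 2, 5, 5))

Converting to the ω-basis (c_i = row i of M dotted with v = (18930, -6027, -331, -1973, 4977)):
  c_1 = 5*18930 + 13*-6027 + 0*-331 + -2*-1973 + -4*4977 = 337
  c_2 = -5*18930 + -17*-6027 + 2*-331 + -9*-1973 + -5*4977 = 19
  c_3 = -6*18930 + -17*-6027 + -1*-331 + -3*-1973 + 1*4977 = 106
  c_4 = 3*18930 + 11*-6027 + -2*-331 + 8*-1973 + 5*4977 = 256
  c_5 = 3*18930 + 7*-6027 + 1*-331 + -3*-1973 + -4*4977 = 281
Expand coordinatewise in base 7:
  c_1 = 337 = 1·7^0 + 6·7^1 + 6·7^2
  c_2 = 19 = 5·7^0 + 2·7^1
  c_3 = 106 = 1·7^0 + 1·7^1 + 2·7^2
  c_4 = 256 = 4·7^0 + 1·7^1 + 5·7^2
  c_5 = 281 = 1·7^0 + 5·7^1 + 5·7^2
Factor λ_0 = (1, 5, 1, 4, 1)
Factor λ_1 = (6, 2, 1, 1, 5)
Factor λ_2 = (6, 0, 2, 5, 5)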